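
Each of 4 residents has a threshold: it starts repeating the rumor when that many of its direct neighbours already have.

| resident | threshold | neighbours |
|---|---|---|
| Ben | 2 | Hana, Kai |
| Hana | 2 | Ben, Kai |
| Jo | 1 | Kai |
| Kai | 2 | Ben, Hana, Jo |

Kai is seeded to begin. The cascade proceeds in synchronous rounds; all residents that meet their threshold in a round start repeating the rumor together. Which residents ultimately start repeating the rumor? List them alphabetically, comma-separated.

Jo, Kai

Round 1 — Kai starts repeating the rumor (initial).
Round 2 — checking thresholds:
  Ben: 1 of 2 neighbours < 2, holds.
  Hana: 1 of 2 neighbours < 2, holds.
  Jo: 1 of 1 neighbours ≥ 1, starts repeating the rumor.
Round 3 — no new spreads; cascade stops.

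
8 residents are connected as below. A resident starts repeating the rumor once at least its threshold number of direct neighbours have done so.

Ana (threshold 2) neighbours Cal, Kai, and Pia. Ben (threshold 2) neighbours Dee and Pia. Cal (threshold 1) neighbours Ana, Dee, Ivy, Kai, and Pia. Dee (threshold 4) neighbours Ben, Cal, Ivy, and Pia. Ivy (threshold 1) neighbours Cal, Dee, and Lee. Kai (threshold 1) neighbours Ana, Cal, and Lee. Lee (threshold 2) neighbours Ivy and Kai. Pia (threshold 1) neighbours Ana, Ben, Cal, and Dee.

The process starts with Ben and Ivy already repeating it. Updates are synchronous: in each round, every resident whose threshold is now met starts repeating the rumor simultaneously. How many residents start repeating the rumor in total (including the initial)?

Round 1 — Ben, Ivy start repeating the rumor (initial).
Round 2 — checking thresholds:
  Cal: 1 of 5 neighbours ≥ 1, starts repeating the rumor.
  Dee: 2 of 4 neighbours < 4, below threshold.
  Lee: 1 of 2 neighbours < 2, below threshold.
  Pia: 1 of 4 neighbours ≥ 1, starts repeating the rumor.
Round 3 — checking thresholds:
  Ana: 2 of 3 neighbours ≥ 2, starts repeating the rumor.
  Dee: 4 of 4 neighbours ≥ 4, starts repeating the rumor.
  Kai: 1 of 3 neighbours ≥ 1, starts repeating the rumor.
  Lee: 1 of 2 neighbours < 2, below threshold.
Round 4 — checking thresholds:
  Lee: 2 of 2 neighbours ≥ 2, starts repeating the rumor.
Round 5 — no new spreads; cascade stops.

8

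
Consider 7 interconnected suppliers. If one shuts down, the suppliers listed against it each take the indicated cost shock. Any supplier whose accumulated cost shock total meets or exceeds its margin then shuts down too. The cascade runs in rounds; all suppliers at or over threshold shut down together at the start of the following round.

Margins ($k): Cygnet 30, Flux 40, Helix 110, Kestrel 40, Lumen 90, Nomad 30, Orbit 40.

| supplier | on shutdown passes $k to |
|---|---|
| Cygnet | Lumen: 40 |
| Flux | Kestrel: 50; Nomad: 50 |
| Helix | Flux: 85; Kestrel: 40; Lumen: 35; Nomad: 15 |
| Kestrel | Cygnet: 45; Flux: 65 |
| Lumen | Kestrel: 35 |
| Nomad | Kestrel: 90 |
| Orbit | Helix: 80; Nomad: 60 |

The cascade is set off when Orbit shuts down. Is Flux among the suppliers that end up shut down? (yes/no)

yes

Round 1 — Orbit shuts down (initial).
  Helix: +80 → 80 < 110
  Nomad: +60 → 60 ≥ 30
Round 2 — Nomad shuts down.
  Kestrel: +90 → 90 ≥ 40
Round 3 — Kestrel shuts down.
  Cygnet: +45 → 45 ≥ 30
  Flux: +65 → 65 ≥ 40
Round 4 — Cygnet, Flux shut down.
  Lumen: +40 → 40 < 90
No further shutdowns.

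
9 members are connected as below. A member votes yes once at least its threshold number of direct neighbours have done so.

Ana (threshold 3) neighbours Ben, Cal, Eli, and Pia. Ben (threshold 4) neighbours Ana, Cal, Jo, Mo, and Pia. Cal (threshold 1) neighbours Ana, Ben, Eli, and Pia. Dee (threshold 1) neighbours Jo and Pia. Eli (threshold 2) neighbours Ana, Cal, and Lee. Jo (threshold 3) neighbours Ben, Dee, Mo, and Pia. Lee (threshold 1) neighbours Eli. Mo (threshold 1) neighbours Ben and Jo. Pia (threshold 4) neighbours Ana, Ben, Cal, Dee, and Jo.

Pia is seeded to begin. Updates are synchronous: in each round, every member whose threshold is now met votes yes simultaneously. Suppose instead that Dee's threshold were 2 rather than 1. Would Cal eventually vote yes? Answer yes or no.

With Dee's threshold at 2:
Round 1 — Pia votes yes (initial).
Round 2 — checking thresholds:
  Ana: 1 of 4 neighbours < 3, below threshold.
  Ben: 1 of 5 neighbours < 4, below threshold.
  Cal: 1 of 4 neighbours ≥ 1, votes yes.
  Dee: 1 of 2 neighbours < 2, below threshold.
  Jo: 1 of 4 neighbours < 3, below threshold.
Round 3 — no new yes votes; cascade stops.

yes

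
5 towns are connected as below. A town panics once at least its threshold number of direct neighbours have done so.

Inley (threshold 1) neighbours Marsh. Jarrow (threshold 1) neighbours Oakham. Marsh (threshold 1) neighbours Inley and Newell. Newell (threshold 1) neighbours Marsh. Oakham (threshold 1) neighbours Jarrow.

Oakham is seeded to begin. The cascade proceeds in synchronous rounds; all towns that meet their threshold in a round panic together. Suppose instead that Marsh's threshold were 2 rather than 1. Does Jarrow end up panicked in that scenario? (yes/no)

With Marsh's threshold at 2:
Round 1 — Oakham panics (initial).
Round 2 — checking thresholds:
  Jarrow: 1 of 1 neighbours ≥ 1, panics.
Round 3 — no new panics; cascade stops.

yes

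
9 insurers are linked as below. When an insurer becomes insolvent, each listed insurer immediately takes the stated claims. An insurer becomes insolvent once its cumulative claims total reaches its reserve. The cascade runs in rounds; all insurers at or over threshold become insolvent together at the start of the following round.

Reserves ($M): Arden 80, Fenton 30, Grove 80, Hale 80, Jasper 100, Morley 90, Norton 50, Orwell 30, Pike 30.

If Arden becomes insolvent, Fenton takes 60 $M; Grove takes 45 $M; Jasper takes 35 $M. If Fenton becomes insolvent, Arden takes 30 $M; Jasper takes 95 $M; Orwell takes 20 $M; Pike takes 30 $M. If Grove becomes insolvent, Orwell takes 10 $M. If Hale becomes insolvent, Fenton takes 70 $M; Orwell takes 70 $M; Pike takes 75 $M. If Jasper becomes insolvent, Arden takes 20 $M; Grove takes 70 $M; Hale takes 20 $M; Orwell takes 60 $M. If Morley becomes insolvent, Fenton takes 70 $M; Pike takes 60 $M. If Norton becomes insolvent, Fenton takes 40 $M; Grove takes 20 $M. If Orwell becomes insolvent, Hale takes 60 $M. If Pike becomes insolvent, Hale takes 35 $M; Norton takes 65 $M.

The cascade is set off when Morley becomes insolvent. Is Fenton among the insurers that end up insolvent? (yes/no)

Round 1 — Morley becomes insolvent (initial).
  Fenton: +70 → 70 ≥ 30
  Pike: +60 → 60 ≥ 30
Round 2 — Fenton, Pike become insolvent.
  Arden: +30 → 30 < 80
  Hale: +35 → 35 < 80
  Jasper: +95 → 95 < 100
  Norton: +65 → 65 ≥ 50
  Orwell: +20 → 20 < 30
Round 3 — Norton becomes insolvent.
  Grove: +20 → 20 < 80
No further insolvencies.

yes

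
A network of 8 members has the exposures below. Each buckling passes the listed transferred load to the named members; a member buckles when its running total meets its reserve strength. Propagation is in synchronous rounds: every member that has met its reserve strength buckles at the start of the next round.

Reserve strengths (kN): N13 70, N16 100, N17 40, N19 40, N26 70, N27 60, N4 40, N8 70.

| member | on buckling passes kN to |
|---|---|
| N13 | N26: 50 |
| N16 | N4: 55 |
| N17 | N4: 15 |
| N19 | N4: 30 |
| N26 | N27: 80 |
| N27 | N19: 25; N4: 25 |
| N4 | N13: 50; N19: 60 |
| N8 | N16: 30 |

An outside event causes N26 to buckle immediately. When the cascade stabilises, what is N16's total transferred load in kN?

0

Round 1 — N26 buckles (initial).
  N27: +80 → 80 ≥ 60
Round 2 — N27 buckles.
  N19: +25 → 25 < 40
  N4: +25 → 25 < 40
No further bucklings.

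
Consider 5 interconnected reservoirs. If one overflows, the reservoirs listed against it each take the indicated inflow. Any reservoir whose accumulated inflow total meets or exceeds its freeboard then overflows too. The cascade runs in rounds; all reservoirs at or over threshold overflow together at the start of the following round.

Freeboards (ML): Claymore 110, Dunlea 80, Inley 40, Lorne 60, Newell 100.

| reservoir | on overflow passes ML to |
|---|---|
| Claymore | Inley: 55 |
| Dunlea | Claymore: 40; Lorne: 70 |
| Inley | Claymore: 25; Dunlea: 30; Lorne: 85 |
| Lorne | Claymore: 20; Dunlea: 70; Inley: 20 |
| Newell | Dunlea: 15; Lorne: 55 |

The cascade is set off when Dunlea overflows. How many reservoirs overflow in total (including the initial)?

Round 1 — Dunlea overflows (initial).
  Claymore: +40 → 40 < 110
  Lorne: +70 → 70 ≥ 60
Round 2 — Lorne overflows.
  Claymore: +20 → 60 < 110
  Inley: +20 → 20 < 40
No further overflows.

2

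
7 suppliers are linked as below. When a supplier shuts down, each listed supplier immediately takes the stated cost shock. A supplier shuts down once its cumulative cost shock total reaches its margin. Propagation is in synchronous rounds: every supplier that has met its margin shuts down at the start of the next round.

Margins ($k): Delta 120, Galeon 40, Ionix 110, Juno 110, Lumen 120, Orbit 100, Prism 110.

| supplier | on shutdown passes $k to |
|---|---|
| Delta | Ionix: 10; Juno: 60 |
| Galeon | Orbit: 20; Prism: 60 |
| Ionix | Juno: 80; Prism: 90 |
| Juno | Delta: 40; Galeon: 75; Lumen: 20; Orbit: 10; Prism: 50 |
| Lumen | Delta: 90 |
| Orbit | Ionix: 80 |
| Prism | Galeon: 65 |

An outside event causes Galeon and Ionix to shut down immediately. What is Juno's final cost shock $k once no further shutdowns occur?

80

Round 1 — Galeon, Ionix shut down (initial).
  Juno: +80 → 80 < 110
  Orbit: +20 → 20 < 100
  Prism: +60+90 → 150 ≥ 110
Round 2 — Prism shuts down.
No further shutdowns.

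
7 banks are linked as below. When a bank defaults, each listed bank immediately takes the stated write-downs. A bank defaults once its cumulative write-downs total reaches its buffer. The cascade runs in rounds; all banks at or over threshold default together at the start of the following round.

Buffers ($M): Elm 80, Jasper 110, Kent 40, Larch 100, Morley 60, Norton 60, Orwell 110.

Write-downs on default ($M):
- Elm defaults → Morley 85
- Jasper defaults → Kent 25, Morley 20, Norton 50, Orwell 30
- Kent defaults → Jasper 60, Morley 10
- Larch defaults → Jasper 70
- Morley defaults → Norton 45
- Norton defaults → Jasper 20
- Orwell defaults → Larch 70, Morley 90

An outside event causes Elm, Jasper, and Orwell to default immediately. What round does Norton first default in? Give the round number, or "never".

3

Round 1 — Elm, Jasper, Orwell default (initial).
  Kent: +25 → 25 < 40
  Larch: +70 → 70 < 100
  Morley: +85+20+90 → 195 ≥ 60
  Norton: +50 → 50 < 60
Round 2 — Morley defaults.
  Norton: +45 → 95 ≥ 60
Round 3 — Norton defaults.
No further defaults.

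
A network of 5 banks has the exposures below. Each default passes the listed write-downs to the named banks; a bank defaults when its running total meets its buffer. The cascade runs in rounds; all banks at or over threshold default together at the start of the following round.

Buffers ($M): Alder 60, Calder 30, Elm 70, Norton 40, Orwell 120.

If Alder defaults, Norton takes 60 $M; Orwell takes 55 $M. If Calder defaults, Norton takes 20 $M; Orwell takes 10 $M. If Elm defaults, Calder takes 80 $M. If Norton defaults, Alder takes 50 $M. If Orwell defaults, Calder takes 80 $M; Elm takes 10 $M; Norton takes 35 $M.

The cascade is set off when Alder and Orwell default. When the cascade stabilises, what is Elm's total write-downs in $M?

Round 1 — Alder, Orwell default (initial).
  Calder: +80 → 80 ≥ 30
  Elm: +10 → 10 < 70
  Norton: +60+35 → 95 ≥ 40
Round 2 — Calder, Norton default.
No further defaults.

10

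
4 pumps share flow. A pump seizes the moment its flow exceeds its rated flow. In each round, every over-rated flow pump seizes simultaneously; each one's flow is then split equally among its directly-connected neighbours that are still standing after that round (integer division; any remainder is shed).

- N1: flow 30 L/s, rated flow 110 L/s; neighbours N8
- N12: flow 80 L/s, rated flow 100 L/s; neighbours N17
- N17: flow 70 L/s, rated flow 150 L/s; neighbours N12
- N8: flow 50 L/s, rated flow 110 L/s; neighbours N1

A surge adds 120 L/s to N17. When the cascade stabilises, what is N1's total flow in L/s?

30

Round 1 — N17 at 190 > 150. N17 seizes.
  N17 sheds 190 L/s to N12: 190 each.
    N12: 80+190 = 270 > 100
Round 2 — N12 seizes.
  N12 sheds 270 L/s: no online neighbours, lost.
No further seizures.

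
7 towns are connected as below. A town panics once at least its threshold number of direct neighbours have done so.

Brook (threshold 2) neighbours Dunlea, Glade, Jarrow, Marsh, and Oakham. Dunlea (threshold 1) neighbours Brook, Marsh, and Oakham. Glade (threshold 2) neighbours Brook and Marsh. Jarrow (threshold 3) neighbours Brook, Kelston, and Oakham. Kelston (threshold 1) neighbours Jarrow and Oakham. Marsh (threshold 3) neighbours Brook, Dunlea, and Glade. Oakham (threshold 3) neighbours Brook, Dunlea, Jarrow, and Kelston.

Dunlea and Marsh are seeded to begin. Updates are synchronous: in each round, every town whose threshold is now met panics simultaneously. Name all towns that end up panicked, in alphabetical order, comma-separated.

Round 1 — Dunlea, Marsh panic (initial).
Round 2 — checking thresholds:
  Brook: 2 of 5 neighbours ≥ 2, panics.
  Glade: 1 of 2 neighbours < 2, not yet.
  Oakham: 1 of 4 neighbours < 3, not yet.
Round 3 — checking thresholds:
  Glade: 2 of 2 neighbours ≥ 2, panics.
  Jarrow: 1 of 3 neighbours < 3, not yet.
  Oakham: 2 of 4 neighbours < 3, not yet.
Round 4 — no new panics; cascade stops.

Brook, Dunlea, Glade, Marsh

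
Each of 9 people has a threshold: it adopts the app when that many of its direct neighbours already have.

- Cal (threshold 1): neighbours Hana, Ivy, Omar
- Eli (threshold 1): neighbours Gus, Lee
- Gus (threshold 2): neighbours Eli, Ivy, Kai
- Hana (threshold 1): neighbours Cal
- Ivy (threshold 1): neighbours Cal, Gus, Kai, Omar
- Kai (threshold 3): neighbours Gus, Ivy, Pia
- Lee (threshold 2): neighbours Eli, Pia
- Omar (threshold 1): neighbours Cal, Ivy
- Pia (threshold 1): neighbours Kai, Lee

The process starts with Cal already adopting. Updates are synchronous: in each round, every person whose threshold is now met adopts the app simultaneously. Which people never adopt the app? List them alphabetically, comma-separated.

Eli, Gus, Kai, Lee, Pia

Round 1 — Cal adopts the app (initial).
Round 2 — checking thresholds:
  Hana: 1 of 1 neighbours ≥ 1, adopts the app.
  Ivy: 1 of 4 neighbours ≥ 1, adopts the app.
  Omar: 1 of 2 neighbours ≥ 1, adopts the app.
Round 3 — no new adoptions; cascade stops.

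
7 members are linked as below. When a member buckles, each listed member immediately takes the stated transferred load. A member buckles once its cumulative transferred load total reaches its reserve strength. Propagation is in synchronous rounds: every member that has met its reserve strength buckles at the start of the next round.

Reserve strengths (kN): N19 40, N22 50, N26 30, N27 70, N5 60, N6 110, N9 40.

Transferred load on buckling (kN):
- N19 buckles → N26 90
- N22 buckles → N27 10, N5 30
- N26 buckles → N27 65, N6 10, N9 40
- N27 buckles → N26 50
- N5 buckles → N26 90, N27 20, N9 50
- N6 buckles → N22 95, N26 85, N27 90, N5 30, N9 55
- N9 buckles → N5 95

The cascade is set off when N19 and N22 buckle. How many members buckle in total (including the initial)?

Round 1 — N19, N22 buckle (initial).
  N26: +90 → 90 ≥ 30
  N27: +10 → 10 < 70
  N5: +30 → 30 < 60
Round 2 — N26 buckles.
  N27: +65 → 75 ≥ 70
  N6: +10 → 10 < 110
  N9: +40 → 40 ≥ 40
Round 3 — N27, N9 buckle.
  N5: +95 → 125 ≥ 60
Round 4 — N5 buckles.
No further bucklings.

6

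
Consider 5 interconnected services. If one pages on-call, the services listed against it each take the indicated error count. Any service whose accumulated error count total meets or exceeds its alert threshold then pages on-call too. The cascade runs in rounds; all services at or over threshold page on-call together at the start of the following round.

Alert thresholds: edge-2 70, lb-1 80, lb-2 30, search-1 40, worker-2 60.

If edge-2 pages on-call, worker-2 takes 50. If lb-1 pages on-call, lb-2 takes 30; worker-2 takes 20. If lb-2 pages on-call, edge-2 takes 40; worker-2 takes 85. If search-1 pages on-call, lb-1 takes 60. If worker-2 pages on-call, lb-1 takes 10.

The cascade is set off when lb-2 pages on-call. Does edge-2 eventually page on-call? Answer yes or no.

Round 1 — lb-2 pages on-call (initial).
  edge-2: +40 → 40 < 70
  worker-2: +85 → 85 ≥ 60
Round 2 — worker-2 pages on-call.
  lb-1: +10 → 10 < 80
No further pages.

no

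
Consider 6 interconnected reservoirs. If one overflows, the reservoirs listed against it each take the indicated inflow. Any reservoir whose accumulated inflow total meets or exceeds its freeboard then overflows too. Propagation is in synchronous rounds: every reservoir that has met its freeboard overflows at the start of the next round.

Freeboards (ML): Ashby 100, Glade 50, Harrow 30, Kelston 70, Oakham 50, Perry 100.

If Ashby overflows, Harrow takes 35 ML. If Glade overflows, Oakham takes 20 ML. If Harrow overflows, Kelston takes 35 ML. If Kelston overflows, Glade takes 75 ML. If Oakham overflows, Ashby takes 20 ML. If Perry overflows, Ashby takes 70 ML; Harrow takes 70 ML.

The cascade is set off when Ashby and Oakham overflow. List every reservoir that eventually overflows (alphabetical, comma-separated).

Round 1 — Ashby, Oakham overflow (initial).
  Harrow: +35 → 35 ≥ 30
Round 2 — Harrow overflows.
  Kelston: +35 → 35 < 70
No further overflows.

Ashby, Harrow, Oakham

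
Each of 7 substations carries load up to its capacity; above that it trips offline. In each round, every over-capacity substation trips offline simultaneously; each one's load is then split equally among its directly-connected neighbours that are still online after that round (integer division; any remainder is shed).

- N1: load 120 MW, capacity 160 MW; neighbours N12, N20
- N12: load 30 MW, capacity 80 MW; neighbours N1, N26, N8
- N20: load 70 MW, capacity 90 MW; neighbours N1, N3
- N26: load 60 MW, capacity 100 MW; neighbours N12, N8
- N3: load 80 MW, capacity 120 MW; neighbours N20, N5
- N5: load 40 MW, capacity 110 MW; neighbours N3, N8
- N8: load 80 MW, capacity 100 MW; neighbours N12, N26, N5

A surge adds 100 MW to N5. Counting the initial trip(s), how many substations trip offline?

7

Round 1 — N5 at 140 > 110. N5 trips offline.
  N5 sheds 140 MW to N3, N8: 70 each.
    N3: 80+70 = 150 > 120
    N8: 80+70 = 150 > 100
Round 2 — N3, N8 trip offline.
  N3 sheds 150 MW to N20: 150 each.
    N20: 70+150 = 220 > 90
  N8 sheds 150 MW to N12, N26: 75 each.
    N12: 30+75 = 105 > 80
    N26: 60+75 = 135 > 100
Round 3 — N12, N20, N26 trip offline.
  N12 sheds 105 MW to N1: 105 each.
    N1: 120+105 = 225 > 160
  N20 sheds 220 MW to N1: 220 each.
    N1: 225+220 = 445 > 160
  N26 sheds 135 MW: no online neighbours, lost.
Round 4 — N1 trips offline.
  N1 sheds 445 MW: no online neighbours, lost.
No further trips.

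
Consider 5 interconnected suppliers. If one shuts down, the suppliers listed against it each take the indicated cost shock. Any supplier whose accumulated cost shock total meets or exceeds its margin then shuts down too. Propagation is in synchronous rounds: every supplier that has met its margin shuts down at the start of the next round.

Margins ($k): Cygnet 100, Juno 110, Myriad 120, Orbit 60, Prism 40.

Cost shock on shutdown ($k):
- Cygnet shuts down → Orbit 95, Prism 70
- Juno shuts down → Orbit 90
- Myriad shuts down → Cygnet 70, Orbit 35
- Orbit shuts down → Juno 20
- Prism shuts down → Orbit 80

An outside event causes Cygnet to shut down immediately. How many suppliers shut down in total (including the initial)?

Round 1 — Cygnet shuts down (initial).
  Orbit: +95 → 95 ≥ 60
  Prism: +70 → 70 ≥ 40
Round 2 — Orbit, Prism shut down.
  Juno: +20 → 20 < 110
No further shutdowns.

3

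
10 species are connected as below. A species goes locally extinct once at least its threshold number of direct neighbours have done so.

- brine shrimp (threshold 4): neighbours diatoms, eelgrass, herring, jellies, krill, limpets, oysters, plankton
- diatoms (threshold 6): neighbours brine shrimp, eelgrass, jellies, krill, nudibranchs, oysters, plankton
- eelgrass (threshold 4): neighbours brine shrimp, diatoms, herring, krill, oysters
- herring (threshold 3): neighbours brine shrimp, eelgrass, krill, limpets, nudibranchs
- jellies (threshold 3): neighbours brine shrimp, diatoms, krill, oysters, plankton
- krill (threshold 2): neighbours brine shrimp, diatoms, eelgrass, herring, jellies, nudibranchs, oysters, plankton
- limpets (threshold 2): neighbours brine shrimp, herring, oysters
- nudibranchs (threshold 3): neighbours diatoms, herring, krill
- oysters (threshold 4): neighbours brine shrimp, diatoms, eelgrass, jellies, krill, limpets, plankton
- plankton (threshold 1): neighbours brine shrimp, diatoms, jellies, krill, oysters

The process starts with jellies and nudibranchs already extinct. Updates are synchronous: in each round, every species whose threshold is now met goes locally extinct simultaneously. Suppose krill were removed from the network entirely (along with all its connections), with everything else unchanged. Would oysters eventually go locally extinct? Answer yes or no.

no

With krill removed:
Round 1 — jellies, nudibranchs go locally extinct (initial).
Round 2 — checking thresholds:
  brine shrimp: 1 of 7 neighbours < 4, holds.
  diatoms: 2 of 6 neighbours < 6, holds.
  herring: 1 of 4 neighbours < 3, holds.
  oysters: 1 of 6 neighbours < 4, holds.
  plankton: 1 of 4 neighbours ≥ 1, goes locally extinct.
Round 3 — no new extinctions; cascade stops.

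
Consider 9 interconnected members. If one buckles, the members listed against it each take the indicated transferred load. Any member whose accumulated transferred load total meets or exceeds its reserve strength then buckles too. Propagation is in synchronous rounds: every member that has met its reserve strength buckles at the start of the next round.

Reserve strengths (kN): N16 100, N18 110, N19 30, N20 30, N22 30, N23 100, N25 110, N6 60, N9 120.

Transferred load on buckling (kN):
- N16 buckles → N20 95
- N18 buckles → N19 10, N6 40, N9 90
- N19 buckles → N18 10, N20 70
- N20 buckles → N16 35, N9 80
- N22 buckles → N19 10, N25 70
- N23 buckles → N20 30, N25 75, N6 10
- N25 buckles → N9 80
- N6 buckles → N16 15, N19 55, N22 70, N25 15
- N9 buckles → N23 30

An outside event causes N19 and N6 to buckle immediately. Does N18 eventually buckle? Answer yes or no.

Round 1 — N19, N6 buckle (initial).
  N16: +15 → 15 < 100
  N18: +10 → 10 < 110
  N20: +70 → 70 ≥ 30
  N22: +70 → 70 ≥ 30
  N25: +15 → 15 < 110
Round 2 — N20, N22 buckle.
  N16: +35 → 50 < 100
  N25: +70 → 85 < 110
  N9: +80 → 80 < 120
No further bucklings.

no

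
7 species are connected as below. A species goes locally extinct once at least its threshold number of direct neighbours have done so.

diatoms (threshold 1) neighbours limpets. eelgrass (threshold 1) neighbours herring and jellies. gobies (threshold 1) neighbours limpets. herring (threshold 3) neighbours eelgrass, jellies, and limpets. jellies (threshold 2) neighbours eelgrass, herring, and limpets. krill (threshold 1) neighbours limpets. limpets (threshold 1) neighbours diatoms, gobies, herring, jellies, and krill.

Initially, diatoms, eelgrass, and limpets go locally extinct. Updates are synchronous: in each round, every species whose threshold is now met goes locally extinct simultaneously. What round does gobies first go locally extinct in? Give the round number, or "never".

Round 1 — diatoms, eelgrass, limpets go locally extinct (initial).
Round 2 — checking thresholds:
  gobies: 1 of 1 neighbours ≥ 1, goes locally extinct.
  herring: 2 of 3 neighbours < 3, below threshold.
  jellies: 2 of 3 neighbours ≥ 2, goes locally extinct.
  krill: 1 of 1 neighbours ≥ 1, goes locally extinct.
Round 3 — checking thresholds:
  herring: 3 of 3 neighbours ≥ 3, goes locally extinct.
Round 4 — no new extinctions; cascade stops.

2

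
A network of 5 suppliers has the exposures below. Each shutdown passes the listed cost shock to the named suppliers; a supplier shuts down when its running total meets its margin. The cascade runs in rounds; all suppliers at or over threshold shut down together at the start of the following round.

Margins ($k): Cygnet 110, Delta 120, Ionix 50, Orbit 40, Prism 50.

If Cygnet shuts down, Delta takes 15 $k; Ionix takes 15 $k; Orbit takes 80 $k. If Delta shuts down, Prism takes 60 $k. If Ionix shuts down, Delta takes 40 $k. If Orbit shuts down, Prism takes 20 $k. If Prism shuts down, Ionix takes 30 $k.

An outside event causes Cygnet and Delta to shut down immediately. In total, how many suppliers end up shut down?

Round 1 — Cygnet, Delta shut down (initial).
  Ionix: +15 → 15 < 50
  Orbit: +80 → 80 ≥ 40
  Prism: +60 → 60 ≥ 50
Round 2 — Orbit, Prism shut down.
  Ionix: +30 → 45 < 50
No further shutdowns.

4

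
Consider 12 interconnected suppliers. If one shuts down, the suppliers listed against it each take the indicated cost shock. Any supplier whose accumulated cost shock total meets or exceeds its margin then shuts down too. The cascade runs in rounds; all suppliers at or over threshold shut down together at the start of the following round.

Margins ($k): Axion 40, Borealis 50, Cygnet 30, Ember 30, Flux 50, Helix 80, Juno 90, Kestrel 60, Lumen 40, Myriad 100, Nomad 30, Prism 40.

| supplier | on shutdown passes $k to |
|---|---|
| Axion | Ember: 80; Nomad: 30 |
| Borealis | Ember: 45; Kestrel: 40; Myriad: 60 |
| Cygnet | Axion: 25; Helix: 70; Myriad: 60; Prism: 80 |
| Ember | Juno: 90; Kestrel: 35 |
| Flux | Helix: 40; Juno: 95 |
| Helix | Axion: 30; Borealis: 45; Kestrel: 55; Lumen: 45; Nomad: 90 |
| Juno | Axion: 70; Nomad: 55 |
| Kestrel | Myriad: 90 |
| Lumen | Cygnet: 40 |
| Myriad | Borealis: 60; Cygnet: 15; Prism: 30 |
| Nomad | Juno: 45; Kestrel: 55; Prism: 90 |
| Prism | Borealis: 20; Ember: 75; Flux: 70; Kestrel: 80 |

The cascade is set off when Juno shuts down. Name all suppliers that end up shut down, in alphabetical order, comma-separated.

Round 1 — Juno shuts down (initial).
  Axion: +70 → 70 ≥ 40
  Nomad: +55 → 55 ≥ 30
Round 2 — Axion, Nomad shut down.
  Ember: +80 → 80 ≥ 30
  Kestrel: +55 → 55 < 60
  Prism: +90 → 90 ≥ 40
Round 3 — Ember, Prism shut down.
  Borealis: +20 → 20 < 50
  Flux: +70 → 70 ≥ 50
  Kestrel: +35+80 → 170 ≥ 60
Round 4 — Flux, Kestrel shut down.
  Helix: +40 → 40 < 80
  Myriad: +90 → 90 < 100
No further shutdowns.

Axion, Ember, Flux, Juno, Kestrel, Nomad, Prism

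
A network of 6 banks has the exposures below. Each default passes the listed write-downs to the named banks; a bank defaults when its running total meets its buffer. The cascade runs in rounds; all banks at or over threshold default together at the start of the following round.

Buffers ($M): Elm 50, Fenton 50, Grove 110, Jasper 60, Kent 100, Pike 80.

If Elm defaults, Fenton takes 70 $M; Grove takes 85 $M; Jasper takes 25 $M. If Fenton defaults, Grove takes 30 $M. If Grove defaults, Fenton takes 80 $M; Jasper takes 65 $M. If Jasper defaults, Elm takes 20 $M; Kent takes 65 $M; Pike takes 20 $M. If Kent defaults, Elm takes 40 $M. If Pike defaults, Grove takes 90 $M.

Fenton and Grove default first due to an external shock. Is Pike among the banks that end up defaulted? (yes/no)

no

Round 1 — Fenton, Grove default (initial).
  Jasper: +65 → 65 ≥ 60
Round 2 — Jasper defaults.
  Elm: +20 → 20 < 50
  Kent: +65 → 65 < 100
  Pike: +20 → 20 < 80
No further defaults.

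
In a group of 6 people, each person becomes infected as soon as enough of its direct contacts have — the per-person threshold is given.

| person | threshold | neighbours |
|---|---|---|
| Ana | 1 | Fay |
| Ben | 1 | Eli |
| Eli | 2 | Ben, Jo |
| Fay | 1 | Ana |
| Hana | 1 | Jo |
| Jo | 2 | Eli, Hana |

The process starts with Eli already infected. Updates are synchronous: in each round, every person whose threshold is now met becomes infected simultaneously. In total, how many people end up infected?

Round 1 — Eli becomes infected (initial).
Round 2 — checking thresholds:
  Ben: 1 of 1 neighbours ≥ 1, becomes infected.
  Jo: 1 of 2 neighbours < 2, holds.
Round 3 — no new infections; cascade stops.

2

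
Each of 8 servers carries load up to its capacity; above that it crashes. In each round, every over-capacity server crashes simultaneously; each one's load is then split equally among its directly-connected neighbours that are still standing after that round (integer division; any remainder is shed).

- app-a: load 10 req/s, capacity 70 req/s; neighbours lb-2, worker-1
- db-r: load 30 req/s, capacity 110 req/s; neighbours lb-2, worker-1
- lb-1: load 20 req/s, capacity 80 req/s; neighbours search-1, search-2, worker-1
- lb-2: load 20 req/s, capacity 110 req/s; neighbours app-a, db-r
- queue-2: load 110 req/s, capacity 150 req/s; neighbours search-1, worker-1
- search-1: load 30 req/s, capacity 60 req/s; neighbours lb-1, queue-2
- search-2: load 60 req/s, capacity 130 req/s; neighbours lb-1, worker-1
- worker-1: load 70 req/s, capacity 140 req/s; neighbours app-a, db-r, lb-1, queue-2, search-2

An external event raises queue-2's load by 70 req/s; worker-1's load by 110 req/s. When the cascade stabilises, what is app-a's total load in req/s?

Round 1 — queue-2 at 180 > 150; worker-1 at 180 > 140. queue-2, worker-1 crash.
  queue-2 sheds 180 req/s to search-1: 180 each.
    search-1: 30+180 = 210 > 60
  worker-1 sheds 180 req/s to app-a, db-r, lb-1, search-2: 45 each.
    app-a: 10+45 = 55 ≤ 70
    db-r: 30+45 = 75 ≤ 110
    lb-1: 20+45 = 65 ≤ 80
    search-2: 60+45 = 105 ≤ 130
Round 2 — search-1 crashes.
  search-1 sheds 210 req/s to lb-1: 210 each.
    lb-1: 65+210 = 275 > 80
Round 3 — lb-1 crashes.
  lb-1 sheds 275 req/s to search-2: 275 each.
    search-2: 105+275 = 380 > 130
Round 4 — search-2 crashes.
  search-2 sheds 380 req/s: no online neighbours, lost.
No further crashes.

55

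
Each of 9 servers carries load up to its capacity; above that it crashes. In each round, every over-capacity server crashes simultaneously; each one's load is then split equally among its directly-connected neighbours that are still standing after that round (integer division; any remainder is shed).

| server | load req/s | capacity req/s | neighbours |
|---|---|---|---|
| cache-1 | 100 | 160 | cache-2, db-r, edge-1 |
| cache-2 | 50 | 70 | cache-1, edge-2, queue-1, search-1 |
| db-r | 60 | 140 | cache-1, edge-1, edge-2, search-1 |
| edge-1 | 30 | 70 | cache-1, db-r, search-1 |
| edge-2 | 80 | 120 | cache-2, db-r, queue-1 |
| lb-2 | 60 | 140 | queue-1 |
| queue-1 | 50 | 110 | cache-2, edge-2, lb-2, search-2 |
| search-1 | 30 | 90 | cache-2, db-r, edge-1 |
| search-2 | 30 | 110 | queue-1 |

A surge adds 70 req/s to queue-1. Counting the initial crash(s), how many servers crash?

7

Round 1 — queue-1 at 120 > 110. queue-1 crashes.
  queue-1 sheds 120 req/s to cache-2, edge-2, lb-2, search-2: 30 each.
    cache-2: 50+30 = 80 > 70
    edge-2: 80+30 = 110 ≤ 120
    lb-2: 60+30 = 90 ≤ 140
    search-2: 30+30 = 60 ≤ 110
Round 2 — cache-2 crashes.
  cache-2 sheds 80 req/s to cache-1, edge-2, search-1: 26 each (2 lost).
    cache-1: 100+26 = 126 ≤ 160
    edge-2: 110+26 = 136 > 120
    search-1: 30+26 = 56 ≤ 90
Round 3 — edge-2 crashes.
  edge-2 sheds 136 req/s to db-r: 136 each.
    db-r: 60+136 = 196 > 140
Round 4 — db-r crashes.
  db-r sheds 196 req/s to cache-1, edge-1, search-1: 65 each (1 lost).
    cache-1: 126+65 = 191 > 160
    edge-1: 30+65 = 95 > 70
    search-1: 56+65 = 121 > 90
Round 5 — cache-1, edge-1, search-1 crash.
  cache-1 sheds 191 req/s: no online neighbours, lost.
  edge-1 sheds 95 req/s: no online neighbours, lost.
  search-1 sheds 121 req/s: no online neighbours, lost.
No further crashes.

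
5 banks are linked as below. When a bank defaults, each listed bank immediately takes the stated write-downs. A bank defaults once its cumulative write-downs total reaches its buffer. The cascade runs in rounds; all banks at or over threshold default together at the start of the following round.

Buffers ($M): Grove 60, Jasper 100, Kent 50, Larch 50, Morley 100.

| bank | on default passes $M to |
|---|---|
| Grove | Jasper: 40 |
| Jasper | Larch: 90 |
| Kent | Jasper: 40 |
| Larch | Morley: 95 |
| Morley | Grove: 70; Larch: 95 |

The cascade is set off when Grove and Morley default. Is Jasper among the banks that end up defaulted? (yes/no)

Round 1 — Grove, Morley default (initial).
  Jasper: +40 → 40 < 100
  Larch: +95 → 95 ≥ 50
Round 2 — Larch defaults.
No further defaults.

no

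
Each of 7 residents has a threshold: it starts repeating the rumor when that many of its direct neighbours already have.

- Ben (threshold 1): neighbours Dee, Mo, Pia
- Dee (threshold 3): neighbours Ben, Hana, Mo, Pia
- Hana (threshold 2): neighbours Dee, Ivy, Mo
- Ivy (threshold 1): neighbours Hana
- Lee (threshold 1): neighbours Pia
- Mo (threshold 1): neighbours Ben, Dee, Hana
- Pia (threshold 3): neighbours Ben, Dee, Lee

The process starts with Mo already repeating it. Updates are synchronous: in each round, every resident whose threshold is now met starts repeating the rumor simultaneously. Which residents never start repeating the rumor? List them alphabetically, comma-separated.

Dee, Hana, Ivy, Lee, Pia

Round 1 — Mo starts repeating the rumor (initial).
Round 2 — checking thresholds:
  Ben: 1 of 3 neighbours ≥ 1, starts repeating the rumor.
  Dee: 1 of 4 neighbours < 3, holds.
  Hana: 1 of 3 neighbours < 2, holds.
Round 3 — no new spreads; cascade stops.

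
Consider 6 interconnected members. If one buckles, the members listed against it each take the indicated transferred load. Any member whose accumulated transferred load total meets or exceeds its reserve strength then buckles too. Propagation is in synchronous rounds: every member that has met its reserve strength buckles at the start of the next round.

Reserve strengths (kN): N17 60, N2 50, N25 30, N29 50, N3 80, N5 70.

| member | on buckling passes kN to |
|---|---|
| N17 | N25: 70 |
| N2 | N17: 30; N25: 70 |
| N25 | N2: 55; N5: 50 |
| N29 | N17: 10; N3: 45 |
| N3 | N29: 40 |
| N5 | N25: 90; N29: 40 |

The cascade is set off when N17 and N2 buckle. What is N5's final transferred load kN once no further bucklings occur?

Round 1 — N17, N2 buckle (initial).
  N25: +70+70 → 140 ≥ 30
Round 2 — N25 buckles.
  N5: +50 → 50 < 70
No further bucklings.

50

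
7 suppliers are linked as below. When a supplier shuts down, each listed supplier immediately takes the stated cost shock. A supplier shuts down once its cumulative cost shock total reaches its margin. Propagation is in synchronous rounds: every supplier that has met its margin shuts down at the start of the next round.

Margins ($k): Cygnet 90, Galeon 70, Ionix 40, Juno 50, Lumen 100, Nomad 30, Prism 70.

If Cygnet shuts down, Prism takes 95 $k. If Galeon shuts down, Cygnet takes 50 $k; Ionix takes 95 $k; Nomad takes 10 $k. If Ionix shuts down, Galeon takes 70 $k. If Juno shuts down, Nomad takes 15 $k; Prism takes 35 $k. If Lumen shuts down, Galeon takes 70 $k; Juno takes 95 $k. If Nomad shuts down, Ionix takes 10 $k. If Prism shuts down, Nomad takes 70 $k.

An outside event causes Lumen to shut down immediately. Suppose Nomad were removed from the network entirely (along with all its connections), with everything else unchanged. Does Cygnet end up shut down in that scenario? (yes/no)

no

With Nomad removed:
Round 1 — Lumen shuts down (initial).
  Galeon: +70 → 70 ≥ 70
  Juno: +95 → 95 ≥ 50
Round 2 — Galeon, Juno shut down.
  Cygnet: +50 → 50 < 90
  Ionix: +95 → 95 ≥ 40
  Prism: +35 → 35 < 70
Round 3 — Ionix shuts down.
No further shutdowns.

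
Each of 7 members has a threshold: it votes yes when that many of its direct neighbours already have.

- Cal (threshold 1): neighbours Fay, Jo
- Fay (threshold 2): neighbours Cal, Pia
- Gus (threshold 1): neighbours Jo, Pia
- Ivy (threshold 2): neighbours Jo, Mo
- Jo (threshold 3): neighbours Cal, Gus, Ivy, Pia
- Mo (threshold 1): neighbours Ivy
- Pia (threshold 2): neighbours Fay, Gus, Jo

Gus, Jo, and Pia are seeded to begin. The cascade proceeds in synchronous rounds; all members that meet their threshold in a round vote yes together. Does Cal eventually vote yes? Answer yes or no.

yes

Round 1 — Gus, Jo, Pia vote yes (initial).
Round 2 — checking thresholds:
  Cal: 1 of 2 neighbours ≥ 1, votes yes.
  Fay: 1 of 2 neighbours < 2, below threshold.
  Ivy: 1 of 2 neighbours < 2, below threshold.
Round 3 — checking thresholds:
  Fay: 2 of 2 neighbours ≥ 2, votes yes.
  Ivy: 1 of 2 neighbours < 2, below threshold.
Round 4 — no new yes votes; cascade stops.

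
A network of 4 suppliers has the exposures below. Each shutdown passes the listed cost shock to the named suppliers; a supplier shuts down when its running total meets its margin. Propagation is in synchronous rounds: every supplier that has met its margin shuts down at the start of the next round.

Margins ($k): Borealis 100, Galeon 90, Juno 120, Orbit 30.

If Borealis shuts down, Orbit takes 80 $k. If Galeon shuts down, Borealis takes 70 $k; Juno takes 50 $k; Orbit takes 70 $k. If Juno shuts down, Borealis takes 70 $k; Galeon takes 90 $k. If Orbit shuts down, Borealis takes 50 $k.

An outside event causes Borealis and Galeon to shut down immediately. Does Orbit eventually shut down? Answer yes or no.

yes

Round 1 — Borealis, Galeon shut down (initial).
  Juno: +50 → 50 < 120
  Orbit: +80+70 → 150 ≥ 30
Round 2 — Orbit shuts down.
No further shutdowns.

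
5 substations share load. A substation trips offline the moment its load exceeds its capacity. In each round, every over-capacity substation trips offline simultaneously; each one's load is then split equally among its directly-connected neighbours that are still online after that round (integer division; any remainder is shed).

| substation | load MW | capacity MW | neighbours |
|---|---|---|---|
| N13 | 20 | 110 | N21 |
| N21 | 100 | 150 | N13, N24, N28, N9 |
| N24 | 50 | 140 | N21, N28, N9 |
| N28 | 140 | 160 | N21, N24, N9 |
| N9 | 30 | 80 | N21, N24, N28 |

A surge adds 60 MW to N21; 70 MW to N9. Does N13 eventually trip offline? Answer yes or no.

Round 1 — N21 at 160 > 150; N9 at 100 > 80. N21, N9 trip offline.
  N21 sheds 160 MW to N13, N24, N28: 53 each (1 lost).
    N13: 20+53 = 73 ≤ 110
    N24: 50+53 = 103 ≤ 140
    N28: 140+53 = 193 > 160
  N9 sheds 100 MW to N24, N28: 50 each.
    N24: 103+50 = 153 > 140
    N28: 193+50 = 243 > 160
Round 2 — N24, N28 trip offline.
  N24 sheds 153 MW: no online neighbours, lost.
  N28 sheds 243 MW: no online neighbours, lost.
No further trips.

no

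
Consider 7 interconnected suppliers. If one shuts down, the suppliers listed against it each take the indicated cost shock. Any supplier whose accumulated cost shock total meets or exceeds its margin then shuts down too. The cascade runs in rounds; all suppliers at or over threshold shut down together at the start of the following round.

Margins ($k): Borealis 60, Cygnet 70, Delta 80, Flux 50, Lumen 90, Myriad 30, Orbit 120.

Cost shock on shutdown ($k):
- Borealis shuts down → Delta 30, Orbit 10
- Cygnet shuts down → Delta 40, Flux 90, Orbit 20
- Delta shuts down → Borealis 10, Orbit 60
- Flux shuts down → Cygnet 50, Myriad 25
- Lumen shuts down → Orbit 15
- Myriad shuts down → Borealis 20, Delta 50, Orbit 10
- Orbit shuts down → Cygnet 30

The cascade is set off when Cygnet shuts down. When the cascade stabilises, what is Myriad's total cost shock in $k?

25

Round 1 — Cygnet shuts down (initial).
  Delta: +40 → 40 < 80
  Flux: +90 → 90 ≥ 50
  Orbit: +20 → 20 < 120
Round 2 — Flux shuts down.
  Myriad: +25 → 25 < 30
No further shutdowns.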